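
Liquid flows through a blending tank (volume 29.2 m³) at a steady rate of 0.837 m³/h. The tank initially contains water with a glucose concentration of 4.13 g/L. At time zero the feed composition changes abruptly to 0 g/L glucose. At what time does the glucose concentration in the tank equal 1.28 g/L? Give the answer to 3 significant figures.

40.9 h

Species balance: V dC/dt = Q(C_in − C) ⇒ τ = V/Q = 34.886 h.
C(t) = C_in + (C₀ − C_in) e^(−t/τ). Set C = 1.28 and solve for t:
e^(−t/τ) = (C − C_in)/(C₀ − C_in) = (1.28 − 0)/(4.13 − 0) = 0.30993
t = −τ ln(…) = 34.886 × 1.1714 = 40.867 h.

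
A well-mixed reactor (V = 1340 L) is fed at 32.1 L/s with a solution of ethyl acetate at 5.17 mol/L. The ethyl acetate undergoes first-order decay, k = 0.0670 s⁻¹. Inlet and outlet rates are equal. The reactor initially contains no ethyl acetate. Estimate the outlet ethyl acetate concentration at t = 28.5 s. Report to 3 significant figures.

1.26 mol/L

Species balance: V dC/dt = Q C_in − Q C − k V C.
This is linear with rate a = Q/V + k = 0.090955 s⁻¹.
C_ss = Q C_in/(Q + kV) = 1.3616 mol/L; C(t) = C_ss + (C₀ − C_ss) e^(−a t).
C(28.5) = 1.3616 + (-1.3616)·e^(−0.090955·28.5) = 1.3616 + (-1.3616)·0.074853 = 1.2597 mol/L.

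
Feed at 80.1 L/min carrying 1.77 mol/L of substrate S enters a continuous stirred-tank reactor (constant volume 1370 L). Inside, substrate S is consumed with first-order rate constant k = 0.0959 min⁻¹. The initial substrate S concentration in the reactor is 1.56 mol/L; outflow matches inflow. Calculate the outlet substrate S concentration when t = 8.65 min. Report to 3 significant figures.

0.904 mol/L

Accumulation = in − out − consumed: V dC/dt = Q C_in − Q C − k V C.
dC/dt = (Q/V) C_in − (Q/V + k) C; effective rate a = Q/V + k = 0.058467 + 0.0959 = 0.15437 min⁻¹.
C_ss = Q C_in/(Q + kV) = 0.67039 mol/L; C(t) = C_ss + (C₀ − C_ss) e^(−a t).
C(8.65) = 0.67039 + (0.88961)·e^(−0.15437·8.65) = 0.67039 + (0.88961)·0.26309 = 0.90444 mol/L.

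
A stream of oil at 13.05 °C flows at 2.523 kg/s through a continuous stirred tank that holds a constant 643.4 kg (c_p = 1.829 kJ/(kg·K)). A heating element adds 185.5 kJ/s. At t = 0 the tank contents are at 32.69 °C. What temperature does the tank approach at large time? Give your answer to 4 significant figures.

Unsteady energy balance on the tank contents: M c_p dT/dt = ṁ c_p (T_in − T) + 185.5.
At steady state dT/dt = 0 ⇒ T_ss = T_in + Q̇/(ṁ c_p) = 13.05 + 185.5/(2.523·1.829) = 53.2488 °C.

53.25 °C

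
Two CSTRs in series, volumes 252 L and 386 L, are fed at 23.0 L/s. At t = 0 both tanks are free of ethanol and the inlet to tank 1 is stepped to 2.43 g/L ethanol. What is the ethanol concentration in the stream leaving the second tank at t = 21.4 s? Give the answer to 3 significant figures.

1.12 g/L

Species balance on tank i: dCᵢ/dt = (Cᵢ₋₁ − Cᵢ)/τᵢ with τᵢ = Vᵢ/Q.
τ₁ = 252/23.0 = 10.957 s; τ₂ = 386/23.0 = 16.783 s.
Tank 1: C₁ = C_in(1 − e^(−t/τ₁)). Tank 2 (τ₁ ≠ τ₂): C₂ = C_in[1 − (τ₁ e^(−t/τ₁) − τ₂ e^(−t/τ₂))/(τ₁ − τ₂)].
At t = 21.4: e^(−t/τ₁) = 0.14182, e^(−t/τ₂) = 0.27939.
C₂ = 2.43·[1 − (10.957·0.14182 − 16.783·0.27939)/(-5.8261)] = 2.43·0.46189 = 1.1224 g/L.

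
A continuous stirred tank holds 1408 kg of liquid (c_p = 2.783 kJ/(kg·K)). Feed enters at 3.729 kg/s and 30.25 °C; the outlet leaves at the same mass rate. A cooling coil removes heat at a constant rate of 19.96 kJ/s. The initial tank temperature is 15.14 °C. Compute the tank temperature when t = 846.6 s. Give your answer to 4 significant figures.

Unsteady energy balance on the tank contents: M c_p dT/dt = ṁ c_p (T_in − T) − 19.96.
τ = M/ṁ = 377.581 s; T_ss = T_in − Q̇/(ṁ c_p) = 30.25 − 19.96/(3.729·2.783) = 28.3267 °C.
T approaches T_ss exponentially: T(t) = T_ss + (T₀ − T_ss) e^(−t/τ).
T(846.6) = 28.3267 + (-13.1867)·e^(−846.6/377.581) = 28.3267 + (-13.1867)·0.106228 = 26.9259 °C.

26.93 °C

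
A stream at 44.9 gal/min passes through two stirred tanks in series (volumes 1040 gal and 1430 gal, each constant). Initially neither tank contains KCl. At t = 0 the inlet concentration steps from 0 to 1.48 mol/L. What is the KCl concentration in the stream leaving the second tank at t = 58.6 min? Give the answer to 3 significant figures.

Each tank obeys Vᵢ dCᵢ/dt = Q(Cᵢ₋₁ − Cᵢ), so τᵢ = Vᵢ/Q.
τ₁ = 1040/44.9 = 23.163 min; τ₂ = 1430/44.9 = 31.849 min.
Solving the cascade with C₁(0)=C₂(0)=0 gives C₂(t) = C_in[1 − (τ₁ e^(−t/τ₁) − τ₂ e^(−t/τ₂))/(τ₁ − τ₂)].
At t = 58.6: e^(−t/τ₁) = 0.079664, e^(−t/τ₂) = 0.15882.
C₂ = 1.48·[1 − (23.163·0.079664 − 31.849·0.15882)/(-8.6860)] = 1.48·0.63008 = 0.93252 mol/L.

0.933 mol/L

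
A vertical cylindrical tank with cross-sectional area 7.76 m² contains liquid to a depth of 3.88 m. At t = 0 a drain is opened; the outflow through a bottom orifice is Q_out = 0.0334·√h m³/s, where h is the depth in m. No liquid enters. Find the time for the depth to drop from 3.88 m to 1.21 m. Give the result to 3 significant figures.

404 s

A dh/dt = −Q_out = −0.0334 √h.
This is separable: 2 d(√h)/dt = −0.0334/A, so √h = √h₀ − (0.0334/(2A)) t.
t = 2A(√h₀ − √h)/0.0334 = 2·7.76·(√3.88 − √1.21)/0.0334
  = 15.520 × (1.9698 − 1.1000) / 0.0334 = 404.16 s.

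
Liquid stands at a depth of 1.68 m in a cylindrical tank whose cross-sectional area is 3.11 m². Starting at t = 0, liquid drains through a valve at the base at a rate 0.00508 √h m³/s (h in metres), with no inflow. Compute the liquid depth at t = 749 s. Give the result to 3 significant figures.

0.468 m

With no inflow, A dh/dt = −0.00508 √h.
Separate and integrate: 2(√h − √h₀) = −(0.00508/A) t.
√h = √1.68 − 0.00508·749/(2·3.11) = 1.2961 − 0.61172 = 0.68442.
h = 0.68442² = 0.46844 m.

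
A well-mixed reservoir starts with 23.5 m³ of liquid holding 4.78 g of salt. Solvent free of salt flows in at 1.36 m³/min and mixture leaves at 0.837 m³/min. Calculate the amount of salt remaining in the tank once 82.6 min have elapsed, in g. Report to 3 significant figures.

0.900 g

Let m(t) be the amount of salt. Volume: V(t) = V₀ + (Q_in − Q_out) t = 23.5 + 0.52300 t; V(82.6) = 66.700 m³.
Solute balance: dm/dt = 0 − Q_out C = −Q_out m/V(t).
dm/m = −Q_out dt/(V₀ + 0.52300 t); integrating gives ln(m/m₀) = −(Q_out/(Q_in−Q_out)) ln(V/V₀).
m = m₀ (V₀/V)^(Q_out/(Q_in−Q_out)) = 4.78 × (23.5/66.700)^(1.6004) = 0.90025 g.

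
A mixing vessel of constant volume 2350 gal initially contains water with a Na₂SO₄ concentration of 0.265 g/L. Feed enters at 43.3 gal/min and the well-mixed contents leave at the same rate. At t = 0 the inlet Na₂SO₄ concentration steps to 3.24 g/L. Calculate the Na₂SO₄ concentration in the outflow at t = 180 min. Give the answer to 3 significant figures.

3.13 g/L

Accumulation = in − out for the solute gives V dC/dt = Q(C_in − C).
Rewrite as dC/dt + C/τ = C_in/τ, τ = V/Q = 54.273 min.
Integrating: C(t) = C_in + (C₀ − C_in) e^(−t/τ).
C(180) = 3.24 + (0.265 − 3.24)·e^(−180/54.273) = 3.24 + (-2.9750)·0.036276 = 3.1321 g/L.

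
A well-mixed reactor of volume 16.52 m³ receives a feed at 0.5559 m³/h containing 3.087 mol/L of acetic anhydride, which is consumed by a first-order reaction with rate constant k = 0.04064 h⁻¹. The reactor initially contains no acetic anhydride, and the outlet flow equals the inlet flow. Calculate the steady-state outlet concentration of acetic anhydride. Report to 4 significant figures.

Species balance: V dC/dt = Q C_in − Q C − k V C.
At steady state: 0 = Q C_in − (Q + kV) C_ss, so C_ss = Q C_in/(Q + kV).
C_ss = 0.5559·3.087/(0.5559 + 0.04064·16.52) = 1.71606/1.22727 = 1.39827 mol/L.

1.398 mol/L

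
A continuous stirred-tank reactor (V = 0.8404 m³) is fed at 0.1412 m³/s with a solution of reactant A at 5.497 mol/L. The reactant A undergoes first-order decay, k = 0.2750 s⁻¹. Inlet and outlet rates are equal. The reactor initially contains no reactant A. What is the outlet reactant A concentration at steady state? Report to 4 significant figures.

V dC/dt = Q(C_in − C) − k V C.
At steady state: 0 = Q C_in − (Q + kV) C_ss, so C_ss = Q C_in/(Q + kV).
C_ss = 0.1412·5.497/(0.1412 + 0.2750·0.8404) = 0.776176/0.372310 = 2.08476 mol/L.

2.085 mol/L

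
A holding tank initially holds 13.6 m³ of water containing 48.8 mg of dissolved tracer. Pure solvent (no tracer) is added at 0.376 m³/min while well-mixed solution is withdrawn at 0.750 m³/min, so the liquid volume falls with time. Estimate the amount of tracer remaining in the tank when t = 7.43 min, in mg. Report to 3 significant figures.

Let m(t) be the amount of tracer. Volume: V(t) = V₀ + (Q_in − Q_out) t = 13.6 − 0.37400 t; V(7.43) = 10.821 m³.
Species balance (pure solvent in): dm/dt = −Q_out · m/V(t).
Separate: dm/m = −Q_out dt/V(t) ⇒ ln(m/m₀) = −(Q_out/(Q_in−Q_out)) ln(V/V₀).
m = m₀ (V₀/V)^(Q_out/(Q_in−Q_out)) = 48.8 × (13.6/10.821)^(-2.0053) = 30.857 mg.

30.9 mg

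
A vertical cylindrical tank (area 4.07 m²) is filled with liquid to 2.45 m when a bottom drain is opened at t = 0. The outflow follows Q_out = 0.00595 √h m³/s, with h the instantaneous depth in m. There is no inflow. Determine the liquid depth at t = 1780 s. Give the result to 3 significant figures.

0.0698 m

A dh/dt = −Q_out = −0.00595 √h.
Separate and integrate: 2(√h − √h₀) = −(0.00595/A) t.
√h = √2.45 − 0.00595·1780/(2·4.07) = 1.5652 − 1.3011 = 0.26414.
h = 0.26414² = 0.069771 m.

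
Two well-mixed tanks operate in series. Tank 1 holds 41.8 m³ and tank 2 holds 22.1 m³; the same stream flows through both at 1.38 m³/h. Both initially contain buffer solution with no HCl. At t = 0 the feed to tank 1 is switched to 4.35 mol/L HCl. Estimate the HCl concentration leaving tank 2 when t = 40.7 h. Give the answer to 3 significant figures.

2.33 mol/L

Each tank obeys Vᵢ dCᵢ/dt = Q(Cᵢ₋₁ − Cᵢ), so τᵢ = Vᵢ/Q.
τ₁ = 41.8/1.38 = 30.290 h; τ₂ = 22.1/1.38 = 16.014 h.
Tank 1: C₁ = C_in(1 − e^(−t/τ₁)). Tank 2 (τ₁ ≠ τ₂): C₂ = C_in[1 − (τ₁ e^(−t/τ₁) − τ₂ e^(−t/τ₂))/(τ₁ − τ₂)].
At t = 40.7: e^(−t/τ₁) = 0.26088, e^(−t/τ₂) = 0.078752.
C₂ = 4.35·[1 − (30.290·0.26088 − 16.014·0.078752)/(14.275)] = 4.35·0.53480 = 2.3264 mol/L.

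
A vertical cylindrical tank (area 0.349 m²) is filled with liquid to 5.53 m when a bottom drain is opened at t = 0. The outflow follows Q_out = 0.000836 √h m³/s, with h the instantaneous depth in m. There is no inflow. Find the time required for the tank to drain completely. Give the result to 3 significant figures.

Unsteady balance on liquid volume: A dh/dt = −0.000836 √h.
This is separable: 2 d(√h)/dt = −0.000836/A, so √h = √h₀ − (0.000836/(2A)) t.
Tank is empty when √h = 0: t_empty = 2A√h₀/0.000836.
t_empty = 2·0.349·√5.53/0.000836 = 0.69800·2.3516/0.000836 = 1963.4 s.

1960 s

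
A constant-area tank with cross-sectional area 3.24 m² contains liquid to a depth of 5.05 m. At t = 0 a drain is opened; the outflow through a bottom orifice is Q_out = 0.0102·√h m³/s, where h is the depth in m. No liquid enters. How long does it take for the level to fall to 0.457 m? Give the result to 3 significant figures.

Mass balance (ρ constant): A dh/dt = −0.0102 √h.
Separate and integrate: 2(√h − √h₀) = −(0.0102/A) t.
t = 2A(√h₀ − √h)/0.0102 = 2·3.24·(√5.05 − √0.457)/0.0102
  = 6.4800 × (2.2472 − 0.67602) / 0.0102 = 998.18 s.

998 s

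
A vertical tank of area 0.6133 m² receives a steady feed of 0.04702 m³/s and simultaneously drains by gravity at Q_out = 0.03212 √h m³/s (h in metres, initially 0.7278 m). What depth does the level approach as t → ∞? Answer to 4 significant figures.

Level balance: A dh/dt = 0.04702 − 0.03212 √h. Setting dh/dt = 0:
Q_in = 0.03212 √h_ss ⇒ √h_ss = 0.04702/0.03212 = 1.46389.
h_ss = 1.46389² = 2.14296 m. (Since h₀ = 0.7278 m < h_ss, the level will rise toward this value.)

2.143 m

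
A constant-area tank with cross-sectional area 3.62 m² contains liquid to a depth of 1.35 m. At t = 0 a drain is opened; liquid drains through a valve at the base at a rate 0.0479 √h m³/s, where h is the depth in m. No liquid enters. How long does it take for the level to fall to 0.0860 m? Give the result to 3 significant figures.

Accumulation of liquid (constant cross-section A): A dh/dt = −0.0479 √h.
This is separable: 2 d(√h)/dt = −0.0479/A, so √h = √h₀ − (0.0479/(2A)) t.
t = 2A(√h₀ − √h)/0.0479 = 2·3.62·(√1.35 − √0.0860)/0.0479
  = 7.2400 × (1.1619 − 0.29326) / 0.0479 = 131.29 s.

131 s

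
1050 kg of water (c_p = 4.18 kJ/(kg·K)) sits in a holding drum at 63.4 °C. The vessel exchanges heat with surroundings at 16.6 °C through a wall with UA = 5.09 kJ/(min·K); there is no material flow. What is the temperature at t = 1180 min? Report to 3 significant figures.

28.5 °C

Lumped-capacitance energy balance: M c_p dT/dt = UA(T_amb − T).
dT/dt = (T_ss − T)/τ with T_ss = T_amb = 16.600 °C, τ = M c_p/UA = 1050·4.18/5.09 = 862.28 min.
Integrating: T(t) = T_ss + (T₀ − T_ss) e^(−t/τ).
T(1180) = 16.600 + (46.800)·0.25450 = 28.510 °C.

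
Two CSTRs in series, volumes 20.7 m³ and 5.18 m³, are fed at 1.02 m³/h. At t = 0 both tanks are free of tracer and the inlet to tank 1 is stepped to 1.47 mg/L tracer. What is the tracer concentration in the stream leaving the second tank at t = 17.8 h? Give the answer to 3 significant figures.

Each tank obeys Vᵢ dCᵢ/dt = Q(Cᵢ₋₁ − Cᵢ), so τᵢ = Vᵢ/Q.
τ₁ = 20.7/1.02 = 20.294 h; τ₂ = 5.18/1.02 = 5.0784 h.
Tank 1: C₁ = C_in(1 − e^(−t/τ₁)). Tank 2 (τ₁ ≠ τ₂): C₂ = C_in[1 − (τ₁ e^(−t/τ₁) − τ₂ e^(−t/τ₂))/(τ₁ − τ₂)].
At t = 17.8: e^(−t/τ₁) = 0.41599, e^(−t/τ₂) = 0.030046.
C₂ = 1.47·[1 − (20.294·0.41599 − 5.0784·0.030046)/(15.216)] = 1.47·0.45520 = 0.66914 mg/L.

0.669 mg/L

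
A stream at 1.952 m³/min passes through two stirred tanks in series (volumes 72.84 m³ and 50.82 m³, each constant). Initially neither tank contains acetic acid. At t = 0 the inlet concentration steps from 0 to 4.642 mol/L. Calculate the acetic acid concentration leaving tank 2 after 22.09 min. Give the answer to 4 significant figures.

0.7330 mol/L

Time constants: τᵢ = Vᵢ/Q for each well-mixed tank.
τ₁ = 72.84/1.952 = 37.3156 min; τ₂ = 50.82/1.952 = 26.0348 min.
Tank 1: C₁ = C_in(1 − e^(−t/τ₁)). Tank 2 (τ₁ ≠ τ₂): C₂ = C_in[1 − (τ₁ e^(−t/τ₁) − τ₂ e^(−t/τ₂))/(τ₁ − τ₂)].
At t = 22.09: e^(−t/τ₁) = 0.553232, e^(−t/τ₂) = 0.428066.
C₂ = 4.642·[1 − (37.3156·0.553232 − 26.0348·0.428066)/(11.2807)] = 4.642·0.157897 = 0.732957 mol/L.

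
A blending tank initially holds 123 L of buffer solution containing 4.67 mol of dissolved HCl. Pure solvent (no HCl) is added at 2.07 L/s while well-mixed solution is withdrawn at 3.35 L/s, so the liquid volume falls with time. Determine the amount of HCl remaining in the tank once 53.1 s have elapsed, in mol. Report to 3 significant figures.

0.569 mol

Total volume: dV/dt = Q_in − Q_out = -1.2800 L/s, so V(t) = 123 − 1.2800 t and V(53.1) = 55.032 L.
Species balance (pure solvent in): dm/dt = −Q_out · m/V(t).
Separate: dm/m = −Q_out dt/V(t) ⇒ ln(m/m₀) = −(Q_out/(Q_in−Q_out)) ln(V/V₀).
m = m₀ (V₀/V)^(Q_out/(Q_in−Q_out)) = 4.67 × (123/55.032)^(-2.6172) = 0.56906 mol.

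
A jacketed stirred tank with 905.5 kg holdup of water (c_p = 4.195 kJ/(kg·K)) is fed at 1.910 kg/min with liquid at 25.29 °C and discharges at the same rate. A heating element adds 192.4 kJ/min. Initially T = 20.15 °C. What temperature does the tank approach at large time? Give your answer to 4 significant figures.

49.30 °C

Heat balance on the well-mixed liquid: M c_p dT/dt = ṁ c_p (T_in − T) + 192.4.
At steady state dT/dt = 0 ⇒ T_ss = T_in + Q̇/(ṁ c_p) = 25.29 + 192.4/(1.910·4.195) = 49.3026 °C.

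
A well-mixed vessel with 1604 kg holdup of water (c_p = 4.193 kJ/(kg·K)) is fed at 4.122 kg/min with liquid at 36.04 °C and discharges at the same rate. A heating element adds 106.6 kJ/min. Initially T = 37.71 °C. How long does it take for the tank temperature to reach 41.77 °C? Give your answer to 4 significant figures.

906.6 min

Heat balance on the well-mixed liquid: M c_p dT/dt = ṁ c_p (T_in − T) + 106.6.
τ = M/ṁ = 389.131 min; T_ss = T_in + Q̇/(ṁ c_p) = 42.2077 °C.
T(t) = T_ss + (T₀ − T_ss) e^(−t/τ). Set T = 41.77:
e^(−t/τ) = (41.77 − 42.2077)/(37.71 − 42.2077) = 0.0973196
t = −389.131 · ln(0.0973196) = 906.581 min.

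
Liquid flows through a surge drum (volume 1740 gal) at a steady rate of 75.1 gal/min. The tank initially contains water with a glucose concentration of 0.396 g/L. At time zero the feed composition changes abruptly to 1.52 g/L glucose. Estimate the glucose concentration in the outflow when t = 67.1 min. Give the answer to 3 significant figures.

1.46 g/L

Accumulation = in − out for the solute gives V dC/dt = Q(C_in − C).
Time constant τ = V/Q = 1740/75.1 = 23.169 min.
This is linear first-order; C(t) = C_in + (C₀ − C_in) e^(−t/τ).
C(67.1) = 1.52 + (0.396 − 1.52)·e^(−67.1/23.169) = 1.52 + (-1.1240)·0.055238 = 1.4579 g/L.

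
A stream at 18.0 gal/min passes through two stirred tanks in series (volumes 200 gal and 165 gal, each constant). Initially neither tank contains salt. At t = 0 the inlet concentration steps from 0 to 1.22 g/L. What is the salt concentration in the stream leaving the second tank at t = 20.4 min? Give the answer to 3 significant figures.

Species balance on tank i: dCᵢ/dt = (Cᵢ₋₁ − Cᵢ)/τᵢ with τᵢ = Vᵢ/Q.
τ₁ = 200/18.0 = 11.111 min; τ₂ = 165/18.0 = 9.1667 min.
Solving the cascade with C₁(0)=C₂(0)=0 gives C₂(t) = C_in[1 − (τ₁ e^(−t/τ₁) − τ₂ e^(−t/τ₂))/(τ₁ − τ₂)].
At t = 20.4: e^(−t/τ₁) = 0.15945, e^(−t/τ₂) = 0.10802.
C₂ = 1.22·[1 − (11.111·0.15945 − 9.1667·0.10802)/(1.9444)] = 1.22·0.59806 = 0.72964 g/L.

0.730 g/L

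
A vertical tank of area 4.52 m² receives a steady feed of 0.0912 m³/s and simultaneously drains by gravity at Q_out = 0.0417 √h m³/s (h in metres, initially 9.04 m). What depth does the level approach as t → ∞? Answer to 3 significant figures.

Mass balance (ρ constant): A dh/dt = Q_in − 0.0417 √h. At steady state dh/dt = 0:
Q_in = 0.0417 √h_ss ⇒ √h_ss = 0.0912/0.0417 = 2.1871.
h_ss = 2.1871² = 4.7832 m. (Since h₀ = 9.04 m > h_ss, the level will fall toward this value.)

4.78 m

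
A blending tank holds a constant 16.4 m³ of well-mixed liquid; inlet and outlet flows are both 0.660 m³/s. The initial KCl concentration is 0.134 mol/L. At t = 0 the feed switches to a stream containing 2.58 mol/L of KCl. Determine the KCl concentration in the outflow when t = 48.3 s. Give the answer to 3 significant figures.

2.23 mol/L

Unsteady species balance (constant V, well mixed): V dC/dt = Q(C_in − C).
Time constant τ = V/Q = 16.4/0.660 = 24.848 s.
C approaches C_in exponentially: C(t) = C_in + (C₀ − C_in) e^(−t/τ).
C(48.3) = 2.58 + (0.134 − 2.58)·e^(−48.3/24.848) = 2.58 + (-2.4460)·0.14316 = 2.2298 mol/L.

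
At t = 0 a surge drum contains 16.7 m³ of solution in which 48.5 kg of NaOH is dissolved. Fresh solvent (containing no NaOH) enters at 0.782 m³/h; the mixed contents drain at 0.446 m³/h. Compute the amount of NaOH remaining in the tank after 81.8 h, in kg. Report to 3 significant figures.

13.3 kg

Total volume: dV/dt = Q_in − Q_out = 0.33600 m³/h, so V(t) = 16.7 + 0.33600 t and V(81.8) = 44.185 m³.
Species balance (pure solvent in): dm/dt = −Q_out · m/V(t).
Separate: dm/m = −Q_out dt/V(t) ⇒ ln(m/m₀) = −(Q_out/(Q_in−Q_out)) ln(V/V₀).
m = m₀ (V₀/V)^(Q_out/(Q_in−Q_out)) = 48.5 × (16.7/44.185)^(1.3274) = 13.331 kg.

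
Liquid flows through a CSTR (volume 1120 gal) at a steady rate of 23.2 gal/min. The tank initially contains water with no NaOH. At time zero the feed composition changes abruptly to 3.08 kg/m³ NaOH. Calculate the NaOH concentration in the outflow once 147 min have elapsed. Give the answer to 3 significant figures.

2.93 kg/m³

Transient balance on the dissolved component: V dC/dt = Q(C_in − C).
So dC/dt = (C_in − C)/τ with τ = V/Q = 1120/23.2 = 48.276 min.
C approaches C_in exponentially: C(t) = C_in + (C₀ − C_in) e^(−t/τ).
C(147) = 3.08 + (0 − 3.08)·e^(−147/48.276) = 3.08 + (-3.0800)·0.047596 = 2.9334 kg/m³.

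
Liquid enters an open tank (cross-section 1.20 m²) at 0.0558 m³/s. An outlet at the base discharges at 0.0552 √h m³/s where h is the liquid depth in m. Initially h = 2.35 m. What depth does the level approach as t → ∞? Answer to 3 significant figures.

Volume balance on the tank: A dh/dt = Q_in − 0.0552 √h. At steady state dh/dt = 0:
Q_in = 0.0552 √h_ss ⇒ √h_ss = 0.0558/0.0552 = 1.0109.
h_ss = 1.0109² = 1.0219 m. (Since h₀ = 2.35 m > h_ss, the level will fall toward this value.)

1.02 m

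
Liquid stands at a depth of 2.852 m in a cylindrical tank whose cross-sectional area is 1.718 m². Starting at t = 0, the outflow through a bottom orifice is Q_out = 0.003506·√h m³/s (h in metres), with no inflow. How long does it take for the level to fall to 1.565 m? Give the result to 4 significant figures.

429.0 s

A dh/dt = −Q_out = −0.003506 √h.
Separate and integrate: 2(√h − √h₀) = −(0.003506/A) t.
t = 2A(√h₀ − √h)/0.003506 = 2·1.718·(√2.852 − √1.565)/0.003506
  = 3.43600 × (1.68879 − 1.25100) / 0.003506 = 429.046 s.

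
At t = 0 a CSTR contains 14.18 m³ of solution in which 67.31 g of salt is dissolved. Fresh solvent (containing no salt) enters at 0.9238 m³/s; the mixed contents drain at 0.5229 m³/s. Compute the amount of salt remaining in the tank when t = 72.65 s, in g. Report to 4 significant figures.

Let m(t) be the amount of salt. Volume: V(t) = V₀ + (Q_in − Q_out) t = 14.18 + 0.400900 t; V(72.65) = 43.3054 m³.
No salt enters, so dm/dt = −Q_out · (m/V).
dm/m = −Q_out dt/(V₀ + 0.400900 t); integrating gives ln(m/m₀) = −(Q_out/(Q_in−Q_out)) ln(V/V₀).
m = m₀ (V₀/V)^(Q_out/(Q_in−Q_out)) = 67.31 × (14.18/43.3054)^(1.30432) = 15.6914 g.

15.69 g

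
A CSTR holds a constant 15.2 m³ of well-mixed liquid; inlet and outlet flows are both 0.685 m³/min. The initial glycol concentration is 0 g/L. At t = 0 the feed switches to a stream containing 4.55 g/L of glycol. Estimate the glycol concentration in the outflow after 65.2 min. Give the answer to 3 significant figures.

4.31 g/L

Species balance on the tank: V dC/dt = Q(C_in − C).
So dC/dt = (C_in − C)/τ with τ = V/Q = 15.2/0.685 = 22.190 min.
C approaches C_in exponentially: C(t) = C_in + (C₀ − C_in) e^(−t/τ).
C(65.2) = 4.55 + (0 − 4.55)·e^(−65.2/22.190) = 4.55 + (-4.5500)·0.052956 = 4.3090 g/L.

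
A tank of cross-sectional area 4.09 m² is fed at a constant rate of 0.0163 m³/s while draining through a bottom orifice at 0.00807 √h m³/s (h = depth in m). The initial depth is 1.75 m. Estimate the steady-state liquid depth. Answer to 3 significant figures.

Level balance: A dh/dt = 0.0163 − 0.00807 √h. Setting dh/dt = 0:
Q_in = 0.00807 √h_ss ⇒ √h_ss = 0.0163/0.00807 = 2.0198.
h_ss = 2.0198² = 4.0797 m. (Since h₀ = 1.75 m < h_ss, the level will rise toward this value.)

4.08 m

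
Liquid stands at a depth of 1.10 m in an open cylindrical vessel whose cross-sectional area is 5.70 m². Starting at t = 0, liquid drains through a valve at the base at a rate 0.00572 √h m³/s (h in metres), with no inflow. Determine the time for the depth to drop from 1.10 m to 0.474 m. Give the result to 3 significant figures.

718 s

Accumulation of liquid (constant cross-section A): A dh/dt = −0.00572 √h.
Separate and integrate: 2(√h − √h₀) = −(0.00572/A) t.
t = 2A(√h₀ − √h)/0.00572 = 2·5.70·(√1.10 − √0.474)/0.00572
  = 11.400 × (1.0488 − 0.68848) / 0.00572 = 718.14 s.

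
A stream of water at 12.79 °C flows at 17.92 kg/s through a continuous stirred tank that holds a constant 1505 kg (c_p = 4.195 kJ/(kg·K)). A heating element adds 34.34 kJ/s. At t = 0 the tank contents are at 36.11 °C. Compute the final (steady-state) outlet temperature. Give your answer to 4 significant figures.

13.25 °C

Energy balance: M c_p dT/dt = ṁ c_p (T_in − T) + 34.34.
At steady state dT/dt = 0 ⇒ T_ss = T_in + Q̇/(ṁ c_p) = 12.79 + 34.34/(17.92·4.195) = 13.2468 °C.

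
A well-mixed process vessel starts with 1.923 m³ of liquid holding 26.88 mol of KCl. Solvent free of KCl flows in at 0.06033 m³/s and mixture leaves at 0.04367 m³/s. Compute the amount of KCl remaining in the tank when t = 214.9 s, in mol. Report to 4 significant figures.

1.708 mol

Let m(t) be the amount of KCl. Volume: V(t) = V₀ + (Q_in − Q_out) t = 1.923 + 0.0166600 t; V(214.9) = 5.50323 m³.
Solute balance: dm/dt = 0 − Q_out C = −Q_out m/V(t).
Separate: dm/m = −Q_out dt/V(t) ⇒ ln(m/m₀) = −(Q_out/(Q_in−Q_out)) ln(V/V₀).
m = m₀ (V₀/V)^(Q_out/(Q_in−Q_out)) = 26.88 × (1.923/5.50323)^(2.62125) = 1.70791 mol.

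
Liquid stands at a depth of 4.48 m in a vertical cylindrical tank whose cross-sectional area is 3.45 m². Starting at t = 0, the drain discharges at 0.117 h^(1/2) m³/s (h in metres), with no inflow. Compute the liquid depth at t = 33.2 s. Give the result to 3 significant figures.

With no inflow, A dh/dt = −0.117 √h.
This is separable: 2 d(√h)/dt = −0.117/A, so √h = √h₀ − (0.117/(2A)) t.
√h = √4.48 − 0.117·33.2/(2·3.45) = 2.1166 − 0.56296 = 1.5536.
h = 1.5536² = 2.4138 m.

2.41 m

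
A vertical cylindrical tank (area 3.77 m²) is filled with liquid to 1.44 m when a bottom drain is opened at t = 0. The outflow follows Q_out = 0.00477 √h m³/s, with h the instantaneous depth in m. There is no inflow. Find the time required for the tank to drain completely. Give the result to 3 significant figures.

With no inflow, A dh/dt = −0.00477 √h.
∫ h^(−1/2) dh = −(0.00477/A) ∫ dt, giving 2√h = 2√h₀ − (0.00477/A) t.
Tank is empty when √h = 0: t_empty = 2A√h₀/0.00477.
t_empty = 2·3.77·√1.44/0.00477 = 7.5400·1.2000/0.00477 = 1896.9 s.

1900 s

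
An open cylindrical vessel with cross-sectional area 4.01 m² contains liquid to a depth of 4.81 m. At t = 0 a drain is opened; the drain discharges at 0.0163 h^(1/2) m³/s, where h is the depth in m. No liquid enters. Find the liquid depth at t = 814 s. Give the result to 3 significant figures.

0.290 m

With no inflow, A dh/dt = −0.0163 √h.
Separate and integrate: 2(√h − √h₀) = −(0.0163/A) t.
√h = √4.81 − 0.0163·814/(2·4.01) = 2.1932 − 1.6544 = 0.53878.
h = 0.53878² = 0.29029 m.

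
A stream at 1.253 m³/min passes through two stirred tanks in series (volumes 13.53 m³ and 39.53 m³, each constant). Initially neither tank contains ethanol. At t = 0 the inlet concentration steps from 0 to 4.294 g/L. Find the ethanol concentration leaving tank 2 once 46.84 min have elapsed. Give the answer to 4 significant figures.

2.844 g/L

Species balance on tank i: dCᵢ/dt = (Cᵢ₋₁ − Cᵢ)/τᵢ with τᵢ = Vᵢ/Q.
τ₁ = 13.53/1.253 = 10.7981 min; τ₂ = 39.53/1.253 = 31.5483 min.
Solving the cascade with C₁(0)=C₂(0)=0 gives C₂(t) = C_in[1 − (τ₁ e^(−t/τ₁) − τ₂ e^(−t/τ₂))/(τ₁ − τ₂)].
At t = 46.84: e^(−t/τ₁) = 0.0130652, e^(−t/τ₂) = 0.226568.
C₂ = 4.294·[1 − (10.7981·0.0130652 − 31.5483·0.226568)/(-20.7502)] = 4.294·0.662328 = 2.84404 g/L.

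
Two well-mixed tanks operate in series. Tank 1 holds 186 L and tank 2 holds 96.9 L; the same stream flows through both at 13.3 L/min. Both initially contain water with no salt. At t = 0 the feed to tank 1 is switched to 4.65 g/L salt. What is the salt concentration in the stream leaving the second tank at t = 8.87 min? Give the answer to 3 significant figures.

Each tank obeys Vᵢ dCᵢ/dt = Q(Cᵢ₋₁ − Cᵢ), so τᵢ = Vᵢ/Q.
τ₁ = 186/13.3 = 13.985 min; τ₂ = 96.9/13.3 = 7.2857 min.
Tank 1: C₁ = C_in(1 − e^(−t/τ₁)). Tank 2 (τ₁ ≠ τ₂): C₂ = C_in[1 − (τ₁ e^(−t/τ₁) − τ₂ e^(−t/τ₂))/(τ₁ − τ₂)].
At t = 8.87: e^(−t/τ₁) = 0.53033, e^(−t/τ₂) = 0.29598.
C₂ = 4.65·[1 − (13.985·0.53033 − 7.2857·0.29598)/(6.6992)] = 4.65·0.21481 = 0.99884 g/L.

0.999 g/L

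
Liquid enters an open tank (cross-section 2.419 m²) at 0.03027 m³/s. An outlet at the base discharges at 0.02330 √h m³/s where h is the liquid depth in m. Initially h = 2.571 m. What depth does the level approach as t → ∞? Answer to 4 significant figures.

1.688 m

A dh/dt = Q_in − 0.02330 √h. Steady state requires inflow = outflow:
Q_in = 0.02330 √h_ss ⇒ √h_ss = 0.03027/0.02330 = 1.29914.
h_ss = 1.29914² = 1.68777 m. (Since h₀ = 2.571 m > h_ss, the level will fall toward this value.)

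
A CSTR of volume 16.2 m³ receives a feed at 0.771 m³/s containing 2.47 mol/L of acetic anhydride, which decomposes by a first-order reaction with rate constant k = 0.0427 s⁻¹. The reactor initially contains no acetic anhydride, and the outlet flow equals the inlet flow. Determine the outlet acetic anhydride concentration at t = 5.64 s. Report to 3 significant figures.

Accumulation = in − out − consumed: V dC/dt = Q C_in − Q C − k V C.
dC/dt = (Q/V) C_in − (Q/V + k) C; effective rate a = Q/V + k = 0.047593 + 0.0427 = 0.090293 s⁻¹.
C_ss = Q C_in/(Q + kV) = 1.3019 mol/L; C(t) = C_ss + (C₀ − C_ss) e^(−a t).
C(5.64) = 1.3019 + (-1.3019)·e^(−0.090293·5.64) = 1.3019 + (-1.3019)·0.60095 = 0.51954 mol/L.

0.520 mol/L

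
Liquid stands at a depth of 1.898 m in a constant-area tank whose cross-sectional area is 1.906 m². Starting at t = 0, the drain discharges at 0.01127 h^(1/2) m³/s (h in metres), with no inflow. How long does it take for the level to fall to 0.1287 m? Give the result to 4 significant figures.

344.6 s

Mass balance (ρ constant): A dh/dt = −0.01127 √h.
Separate and integrate: 2(√h − √h₀) = −(0.01127/A) t.
t = 2A(√h₀ − √h)/0.01127 = 2·1.906·(√1.898 − √0.1287)/0.01127
  = 3.81200 × (1.37768 − 0.358748) / 0.01127 = 344.647 s.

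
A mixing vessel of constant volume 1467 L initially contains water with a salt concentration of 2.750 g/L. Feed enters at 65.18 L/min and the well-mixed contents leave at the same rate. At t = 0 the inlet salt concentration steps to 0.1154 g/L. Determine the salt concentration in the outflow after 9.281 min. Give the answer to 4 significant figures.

Unsteady species balance (constant V, well mixed): V dC/dt = Q(C_in − C).
So dC/dt = (C_in − C)/τ with τ = V/Q = 1467/65.18 = 22.5069 min.
Solution: C(t) = C_in + (C₀ − C_in) e^(−t/τ).
C(9.281) = 0.1154 + (2.750 − 0.1154)·e^(−9.281/22.5069) = 0.1154 + (2.63460)·0.662084 = 1.85973 g/L.

1.860 g/L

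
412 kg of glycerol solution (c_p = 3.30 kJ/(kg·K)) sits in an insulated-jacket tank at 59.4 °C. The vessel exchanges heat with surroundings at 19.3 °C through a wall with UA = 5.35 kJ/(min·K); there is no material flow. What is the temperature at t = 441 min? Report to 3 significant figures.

26.4 °C

Heat balance on the well-mixed liquid: M c_p dT/dt = −UA(T − T_amb).
dT/dt = (T_ss − T)/τ with T_ss = T_amb = 19.300 °C, τ = M c_p/UA = 412·3.30/5.35 = 254.13 min.
This is linear first-order; T(t) = T_ss + (T₀ − T_ss) e^(−t/τ).
T(441) = 19.300 + (40.100)·0.17634 = 26.371 °C.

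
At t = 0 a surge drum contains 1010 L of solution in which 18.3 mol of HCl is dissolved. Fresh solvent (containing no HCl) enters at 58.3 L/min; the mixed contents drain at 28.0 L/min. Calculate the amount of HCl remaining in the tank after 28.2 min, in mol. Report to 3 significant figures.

Let m(t) be the amount of HCl. Volume: V(t) = V₀ + (Q_in − Q_out) t = 1010 + 30.300 t; V(28.2) = 1864.5 L.
Species balance (pure solvent in): dm/dt = −Q_out · m/V(t).
Separate: dm/m = −Q_out dt/V(t) ⇒ ln(m/m₀) = −(Q_out/(Q_in−Q_out)) ln(V/V₀).
m = m₀ (V₀/V)^(Q_out/(Q_in−Q_out)) = 18.3 × (1010/1864.5)^(0.92409) = 10.386 mol.

10.4 mol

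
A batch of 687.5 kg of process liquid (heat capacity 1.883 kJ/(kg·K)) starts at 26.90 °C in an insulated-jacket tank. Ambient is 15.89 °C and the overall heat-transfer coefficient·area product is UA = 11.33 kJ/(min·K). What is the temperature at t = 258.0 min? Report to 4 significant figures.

M c_p dT/dt = −UA(T − T_amb).
dT/dt = (T_ss − T)/τ with T_ss = T_amb = 15.8900 °C, τ = M c_p/UA = 687.5·1.883/11.33 = 114.260 min.
T approaches T_ss exponentially: T(t) = T_ss + (T₀ − T_ss) e^(−t/τ).
T(258.0) = 15.8900 + (11.0100)·0.104558 = 17.0412 °C.

17.04 °C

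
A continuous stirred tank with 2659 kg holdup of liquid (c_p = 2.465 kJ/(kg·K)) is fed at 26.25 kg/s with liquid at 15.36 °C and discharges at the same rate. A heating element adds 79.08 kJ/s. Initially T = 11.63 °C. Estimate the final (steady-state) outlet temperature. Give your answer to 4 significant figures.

M c_p dT/dt = ṁ c_p (T_in − T) + Q̇.
At steady state dT/dt = 0 ⇒ T_ss = T_in + Q̇/(ṁ c_p) = 15.36 + 79.08/(26.25·2.465) = 16.5821 °C.

16.58 °C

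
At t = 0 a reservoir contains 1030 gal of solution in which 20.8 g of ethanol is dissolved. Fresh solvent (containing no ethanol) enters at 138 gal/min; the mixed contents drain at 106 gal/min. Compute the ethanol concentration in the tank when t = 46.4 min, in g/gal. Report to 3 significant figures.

0.000430 g/gal

Let m(t) be the amount of ethanol. Volume: V(t) = V₀ + (Q_in − Q_out) t = 1030 + 32.000 t; V(46.4) = 2514.8 gal.
Species balance (pure solvent in): dm/dt = −Q_out · m/V(t).
Separate: dm/m = −Q_out dt/V(t) ⇒ ln(m/m₀) = −(Q_out/(Q_in−Q_out)) ln(V/V₀).
m = m₀ (V₀/V)^(Q_out/(Q_in−Q_out)) = 20.8 × (1030/2514.8)^(3.3125) = 1.0812 g.
C = m/V = 1.0812/2514.8 = 0.00042995 g/gal.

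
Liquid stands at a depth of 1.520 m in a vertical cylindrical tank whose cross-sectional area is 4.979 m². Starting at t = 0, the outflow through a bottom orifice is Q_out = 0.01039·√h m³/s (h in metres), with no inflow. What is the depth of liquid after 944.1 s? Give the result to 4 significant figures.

0.06142 m

A dh/dt = −Q_out = −0.01039 √h.
This is separable: 2 d(√h)/dt = −0.01039/A, so √h = √h₀ − (0.01039/(2A)) t.
√h = √1.520 − 0.01039·944.1/(2·4.979) = 1.23288 − 0.985057 = 0.247826.
h = 0.247826² = 0.0614176 m.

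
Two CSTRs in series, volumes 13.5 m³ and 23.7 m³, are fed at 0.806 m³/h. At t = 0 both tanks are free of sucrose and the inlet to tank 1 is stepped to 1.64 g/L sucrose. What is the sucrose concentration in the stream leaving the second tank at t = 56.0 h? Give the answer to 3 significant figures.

1.15 g/L

Species balance on tank i: dCᵢ/dt = (Cᵢ₋₁ − Cᵢ)/τᵢ with τᵢ = Vᵢ/Q.
τ₁ = 13.5/0.806 = 16.749 h; τ₂ = 23.7/0.806 = 29.404 h.
Tank 1: C₁ = C_in(1 − e^(−t/τ₁)). Tank 2 (τ₁ ≠ τ₂): C₂ = C_in[1 − (τ₁ e^(−t/τ₁) − τ₂ e^(−t/τ₂))/(τ₁ − τ₂)].
At t = 56.0: e^(−t/τ₁) = 0.035316, e^(−t/τ₂) = 0.14890.
C₂ = 1.64·[1 − (16.749·0.035316 − 29.404·0.14890)/(-12.655)] = 1.64·0.70077 = 1.1493 g/L.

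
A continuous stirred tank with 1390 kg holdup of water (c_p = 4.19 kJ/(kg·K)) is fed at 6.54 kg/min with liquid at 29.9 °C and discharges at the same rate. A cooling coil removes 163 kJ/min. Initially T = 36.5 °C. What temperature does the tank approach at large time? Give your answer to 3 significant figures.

24.0 °C

M c_p dT/dt = ṁ c_p (T_in − T) − Q̇.
At steady state dT/dt = 0 ⇒ T_ss = T_in − Q̇/(ṁ c_p) = 29.9 − 163/(6.54·4.19) = 23.952 °C.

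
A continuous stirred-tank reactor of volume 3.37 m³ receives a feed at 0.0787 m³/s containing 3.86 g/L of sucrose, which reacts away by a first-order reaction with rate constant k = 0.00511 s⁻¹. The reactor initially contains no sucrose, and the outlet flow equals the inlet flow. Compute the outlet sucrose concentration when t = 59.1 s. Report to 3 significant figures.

Species balance: V dC/dt = Q C_in − Q C − k V C.
This is linear with rate a = Q/V + k = 0.028463 s⁻¹.
C_ss = Q C_in/(Q + kV) = 3.1670 g/L; C(t) = C_ss + (C₀ − C_ss) e^(−a t).
C(59.1) = 3.1670 + (-3.1670)·e^(−0.028463·59.1) = 3.1670 + (-3.1670)·0.18597 = 2.5780 g/L.

2.58 g/L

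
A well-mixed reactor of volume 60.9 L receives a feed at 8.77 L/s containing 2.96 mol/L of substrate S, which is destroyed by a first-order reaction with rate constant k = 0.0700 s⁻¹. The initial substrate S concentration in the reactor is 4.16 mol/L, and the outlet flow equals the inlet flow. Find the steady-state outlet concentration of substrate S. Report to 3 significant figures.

V dC/dt = Q(C_in − C) − k V C.
At steady state: 0 = Q C_in − (Q + kV) C_ss, so C_ss = Q C_in/(Q + kV).
C_ss = 8.77·2.96/(8.77 + 0.0700·60.9) = 25.959/13.033 = 1.9918 mol/L.

1.99 mol/L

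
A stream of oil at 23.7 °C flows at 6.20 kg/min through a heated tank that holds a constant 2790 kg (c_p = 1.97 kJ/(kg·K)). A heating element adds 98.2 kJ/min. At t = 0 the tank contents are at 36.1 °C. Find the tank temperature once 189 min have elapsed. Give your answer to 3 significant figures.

Unsteady energy balance on the tank contents: M c_p dT/dt = ṁ c_p (T_in − T) + 98.2.
Rearrange: dT/dt = (T_ss − T)/τ with τ = M/ṁ = 450.00 min and T_ss = T_in + Q̇/(ṁ c_p) = 31.740 °C.
Solution: T(t) = T_ss + (T₀ − T_ss) e^(−t/τ).
T(189) = 31.740 + (4.3600)·e^(−189/450.00) = 31.740 + (4.3600)·0.65705 = 34.605 °C.

34.6 °C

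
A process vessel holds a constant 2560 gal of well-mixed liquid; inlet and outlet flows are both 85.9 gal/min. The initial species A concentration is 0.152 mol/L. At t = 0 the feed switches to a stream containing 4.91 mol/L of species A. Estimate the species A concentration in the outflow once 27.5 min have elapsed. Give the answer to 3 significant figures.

Species balance on the tank: V dC/dt = Q(C_in − C).
Rewrite as dC/dt + C/τ = C_in/τ, τ = V/Q = 29.802 min.
Solution: C(t) = C_in + (C₀ − C_in) e^(−t/τ).
C(27.5) = 4.91 + (0.152 − 4.91)·e^(−27.5/29.802) = 4.91 + (-4.7580)·0.39742 = 3.0191 mol/L.

3.02 mol/L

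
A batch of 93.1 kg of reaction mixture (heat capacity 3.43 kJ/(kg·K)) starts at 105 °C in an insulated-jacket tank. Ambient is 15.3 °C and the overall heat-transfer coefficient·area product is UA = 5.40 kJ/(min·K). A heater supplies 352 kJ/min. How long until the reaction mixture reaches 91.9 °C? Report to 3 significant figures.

Lumped-capacitance energy balance: M c_p dT/dt = UA(T_amb − T) + Q̇.
τ = M c_p/UA = 59.136 min; T_ss = T_amb + Q̇/UA = 15.3 + 352/5.40 = 80.485 °C.
T(t) = T_ss + (T₀ − T_ss)e^(−t/τ); set T = 91.9:
t = −τ ln[(T − T_ss)/(T₀ − T_ss)] = −59.136 · ln(0.46563) = 45.201 min.

45.2 min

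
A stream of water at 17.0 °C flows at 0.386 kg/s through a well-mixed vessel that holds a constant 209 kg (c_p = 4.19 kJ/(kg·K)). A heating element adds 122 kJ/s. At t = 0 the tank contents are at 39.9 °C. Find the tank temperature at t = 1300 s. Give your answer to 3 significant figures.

Energy balance: M c_p dT/dt = ṁ c_p (T_in − T) + 122.
τ = M/ṁ = 541.45 s; T_ss = T_in + Q̇/(ṁ c_p) = 17.0 + 122/(0.386·4.19) = 92.433 °C.
This is linear first-order; T(t) = T_ss + (T₀ − T_ss) e^(−t/τ).
T(1300) = 92.433 + (-52.533)·e^(−1300/541.45) = 92.433 + (-52.533)·0.090631 = 87.671 °C.

87.7 °C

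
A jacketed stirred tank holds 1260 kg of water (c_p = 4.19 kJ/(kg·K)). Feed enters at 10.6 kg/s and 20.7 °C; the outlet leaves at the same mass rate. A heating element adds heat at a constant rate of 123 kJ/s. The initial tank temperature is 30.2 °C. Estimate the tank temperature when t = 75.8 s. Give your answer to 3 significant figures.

27.0 °C

M c_p dT/dt = ṁ c_p (T_in − T) + Q̇.
Rearrange: dT/dt = (T_ss − T)/τ with τ = M/ṁ = 118.87 s and T_ss = T_in + Q̇/(ṁ c_p) = 23.469 °C.
Integrating: T(t) = T_ss + (T₀ − T_ss) e^(−t/τ).
T(75.8) = 23.469 + (6.7306)·e^(−75.8/118.87) = 23.469 + (6.7306)·0.52852 = 27.027 °C.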